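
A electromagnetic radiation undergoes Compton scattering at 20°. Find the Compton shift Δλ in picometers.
0.1463 pm

Using the Compton scattering formula:
Δλ = λ_C(1 - cos θ)

where λ_C = h/(m_e·c) ≈ 2.4263 pm is the Compton wavelength of an electron.

For θ = 20°:
cos(20°) = 0.9397
1 - cos(20°) = 0.0603

Δλ = 2.4263 × 0.0603
Δλ = 0.1463 pm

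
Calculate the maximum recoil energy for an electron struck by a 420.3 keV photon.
261.3972 keV

Maximum energy transfer occurs at θ = 180° (backscattering).

Initial photon: E₀ = 420.3 keV → λ₀ = 2.9499 pm

Maximum Compton shift (at 180°):
Δλ_max = 2λ_C = 2 × 2.4263 = 4.8526 pm

Final wavelength:
λ' = 2.9499 + 4.8526 = 7.8025 pm

Minimum photon energy (maximum energy to electron):
E'_min = hc/λ' = 158.9028 keV

Maximum electron kinetic energy:
K_max = E₀ - E'_min = 420.3000 - 158.9028 = 261.3972 keV

(Intermediate values are shown rounded; full precision is carried through to the final answer.)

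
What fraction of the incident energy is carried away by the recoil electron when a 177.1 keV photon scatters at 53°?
0.1213 (or 12.13%)

Calculate initial and final photon energies:

Initial: E₀ = 177.1 keV → λ₀ = 7.0008 pm
Compton shift: Δλ = 0.9661 pm
Final wavelength: λ' = 7.9669 pm
Final energy: E' = 155.6237 keV

Fractional energy loss:
(E₀ - E')/E₀ = (177.1000 - 155.6237)/177.1000
= 21.4763/177.1000
= 0.1213
= 12.13%

(Intermediate values are shown rounded; full precision is carried through to the final answer.)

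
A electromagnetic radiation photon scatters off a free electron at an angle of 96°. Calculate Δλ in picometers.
2.6799 pm

Using the Compton scattering formula:
Δλ = λ_C(1 - cos θ)

where λ_C = h/(m_e·c) ≈ 2.4263 pm is the Compton wavelength of an electron.

For θ = 96°:
cos(96°) = -0.1045
1 - cos(96°) = 1.1045

Δλ = 2.4263 × 1.1045
Δλ = 2.6799 pm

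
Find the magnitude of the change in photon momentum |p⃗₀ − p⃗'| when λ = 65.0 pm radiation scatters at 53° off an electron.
9.0314e-24 kg·m/s

Photon momentum magnitude is p = h/λ.

Initial momentum:
p₀ = h/λ = 6.6261e-34/6.5000e-11 = 1.0194e-23 kg·m/s

After scattering:
λ' = λ + Δλ = 65.0 + 0.9661 = 65.9661 pm
p' = h/λ' = 6.6261e-34/6.5966e-11 = 1.0045e-23 kg·m/s

Momentum is a vector; the scattered photon's direction makes angle θ = 53° with the incident direction. The magnitude of the vector change Δp⃗ = p⃗₀ − p⃗' is found from the law of cosines:
|Δp⃗|² = p₀² + p'² − 2p₀p'cos θ
|Δp⃗|² = (1.0194e-23)² + (1.0045e-23)² − 2·1.0194e-23·1.0045e-23·cos(53°)
|Δp⃗| = 9.0314e-24 kg·m/s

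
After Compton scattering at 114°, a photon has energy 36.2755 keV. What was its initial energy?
40.3000 keV

Convert final energy to wavelength (hc ≈ 1239.842 keV·pm):
λ' = hc/E' = 1239.842 / 36.2755 = 34.1785 pm

Calculate the Compton shift:
Δλ = λ_C(1 - cos(114°))
Δλ = 2.4263 × (1 - cos(114°))
Δλ = 3.4132 pm

Initial wavelength:
λ = λ' - Δλ = 34.1785 - 3.4132 = 30.7653 pm

Initial energy:
E = hc/λ = 1239.842 / 30.7653 = 40.3000 keV

(Intermediate values are shown rounded; full precision is carried through to the final answer.)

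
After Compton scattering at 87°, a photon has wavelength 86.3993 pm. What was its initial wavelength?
84.1000 pm

From λ' = λ + Δλ, we have λ = λ' - Δλ

First calculate the Compton shift:
Δλ = λ_C(1 - cos θ)
Δλ = 2.4263 × (1 - cos(87°))
Δλ = 2.4263 × 0.9477
Δλ = 2.2993 pm

Initial wavelength:
λ = λ' - Δλ
λ = 86.3993 - 2.2993
λ = 84.1000 pm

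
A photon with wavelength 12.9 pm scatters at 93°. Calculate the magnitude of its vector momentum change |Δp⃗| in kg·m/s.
6.8611e-23 kg·m/s

Photon momentum magnitude is p = h/λ.

Initial momentum:
p₀ = h/λ = 6.6261e-34/1.2900e-11 = 5.1365e-23 kg·m/s

After scattering:
λ' = λ + Δλ = 12.9 + 2.5533 = 15.4533 pm
p' = h/λ' = 6.6261e-34/1.5453e-11 = 4.2878e-23 kg·m/s

Momentum is a vector; the scattered photon's direction makes angle θ = 93° with the incident direction. The magnitude of the vector change Δp⃗ = p⃗₀ − p⃗' is found from the law of cosines:
|Δp⃗|² = p₀² + p'² − 2p₀p'cos θ
|Δp⃗|² = (5.1365e-23)² + (4.2878e-23)² − 2·5.1365e-23·4.2878e-23·cos(93°)
|Δp⃗| = 6.8611e-23 kg·m/s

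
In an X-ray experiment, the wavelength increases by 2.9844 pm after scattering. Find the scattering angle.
103.30°

From the Compton formula Δλ = λ_C(1 - cos θ), we can solve for θ:

cos θ = 1 - Δλ/λ_C

Given:
- Δλ = 2.9844 pm
- λ_C = h/(m_e·c) ≈ 2.42631024 pm

cos θ = 1 - 2.9844/2.42631024
cos θ = 1 - 1.230016
cos θ = -0.230016

θ = arccos(-0.230016)
θ = 103.30°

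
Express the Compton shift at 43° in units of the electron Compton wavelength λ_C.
0.2686 λ_C

The Compton shift formula is:
Δλ = λ_C(1 - cos θ)

Dividing both sides by λ_C:
Δλ/λ_C = 1 - cos θ

For θ = 43°:
Δλ/λ_C = 1 - cos(43°)
Δλ/λ_C = 1 - 0.7314
Δλ/λ_C = 0.2686

This means the shift is 0.2686 × λ_C = 0.6518 pm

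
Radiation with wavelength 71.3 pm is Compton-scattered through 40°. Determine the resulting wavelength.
71.8676 pm

Using the Compton scattering formula:
λ' = λ + Δλ = λ + λ_C(1 - cos θ)

Given:
- Initial wavelength λ = 71.3 pm
- Scattering angle θ = 40°
- Compton wavelength λ_C ≈ 2.4263 pm

Calculate the shift:
Δλ = 2.4263 × (1 - cos(40°))
Δλ = 2.4263 × 0.2340
Δλ = 0.5676 pm

Final wavelength:
λ' = 71.3 + 0.5676 = 71.8676 pm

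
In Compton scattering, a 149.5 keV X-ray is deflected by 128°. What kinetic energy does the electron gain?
47.9847 keV

By energy conservation: K_e = E_initial - E_final

First find the scattered photon energy:
Initial wavelength: λ = hc/E = 8.2933 pm
Compton shift: Δλ = λ_C(1 - cos(128°)) = 3.9201 pm
Final wavelength: λ' = 8.2933 + 3.9201 = 12.2134 pm
Final photon energy: E' = hc/λ' = 101.5153 keV

Electron kinetic energy:
K_e = E - E' = 149.5000 - 101.5153 = 47.9847 keV

(Intermediate values are shown rounded; full precision is carried through to the final answer.)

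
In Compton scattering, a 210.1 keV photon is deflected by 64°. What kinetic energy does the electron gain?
39.4142 keV

By energy conservation: K_e = E_initial - E_final

First find the scattered photon energy:
Initial wavelength: λ = hc/E = 5.9012 pm
Compton shift: Δλ = λ_C(1 - cos(64°)) = 1.3627 pm
Final wavelength: λ' = 5.9012 + 1.3627 = 7.2639 pm
Final photon energy: E' = hc/λ' = 170.6858 keV

Electron kinetic energy:
K_e = E - E' = 210.1000 - 170.6858 = 39.4142 keV

(Intermediate values are shown rounded; full precision is carried through to the final answer.)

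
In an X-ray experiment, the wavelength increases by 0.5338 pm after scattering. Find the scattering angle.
38.74°

From the Compton formula Δλ = λ_C(1 - cos θ), we can solve for θ:

cos θ = 1 - Δλ/λ_C

Given:
- Δλ = 0.5338 pm
- λ_C = h/(m_e·c) ≈ 2.42631024 pm

cos θ = 1 - 0.5338/2.42631024
cos θ = 1 - 0.220005
cos θ = 0.779995

θ = arccos(0.779995)
θ = 38.74°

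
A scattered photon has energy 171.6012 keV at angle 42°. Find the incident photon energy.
187.8001 keV

Convert final energy to wavelength (hc ≈ 1239.842 keV·pm):
λ' = hc/E' = 1239.842 / 171.6012 = 7.2251 pm

Calculate the Compton shift:
Δλ = λ_C(1 - cos(42°))
Δλ = 2.4263 × (1 - cos(42°))
Δλ = 0.6232 pm

Initial wavelength:
λ = λ' - Δλ = 7.2251 - 0.6232 = 6.6019 pm

Initial energy:
E = hc/λ = 1239.842 / 6.6019 = 187.8001 keV

(Intermediate values are shown rounded; full precision is carried through to the final answer.)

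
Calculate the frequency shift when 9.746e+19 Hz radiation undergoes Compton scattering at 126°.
5.419e+19 Hz (decrease)

Convert frequency to wavelength (c = 299792458 m/s):
λ₀ = c/f₀ = 299792458/9.746e+19 = 3.0760564e-12 m = 3.0761 pm

Calculate Compton shift:
Δλ = λ_C(1 - cos(126°)) = 3.8525 pm

Final wavelength:
λ' = λ₀ + Δλ = 3.0761 + 3.8525 = 6.9285 pm

Final frequency:
f' = c/λ' = 299792458/6.9285160e-12 = 4.3269361e+19 Hz

Frequency shift (decrease):
Δf = f₀ - f' = 9.746e+19 - 4.3269361e+19 = 5.419e+19 Hz

(Intermediate values are shown rounded; full precision is carried through to the final answer.)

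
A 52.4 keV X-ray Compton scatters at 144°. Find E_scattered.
44.2006 keV

First convert energy to wavelength:
λ = hc/E, with hc ≈ 1239.842 keV·pm (i.e. 1239.842 eV·nm)

For E = 52.4 keV = 52400 eV:
λ = 1239.842 keV·pm / 52.4 keV
λ = 23.6611 pm

Calculate the Compton shift:
Δλ = λ_C(1 - cos(144°)) = 2.4263 × 1.8090
Δλ = 4.3892 pm

Final wavelength:
λ' = 23.6611 + 4.3892 = 28.0503 pm

Final energy:
E' = hc/λ' = 1239.842 / 28.0503 = 44.2006 keV

(Intermediate values are shown rounded; full precision is carried through to the final answer.)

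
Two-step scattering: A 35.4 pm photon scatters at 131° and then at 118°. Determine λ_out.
42.9835 pm

Apply Compton shift twice:

First scattering at θ₁ = 131°:
Δλ₁ = λ_C(1 - cos(131°))
Δλ₁ = 2.4263 × 1.6561
Δλ₁ = 4.0181 pm

After first scattering:
λ₁ = 35.4 + 4.0181 = 39.4181 pm

Second scattering at θ₂ = 118°:
Δλ₂ = λ_C(1 - cos(118°))
Δλ₂ = 2.4263 × 1.4695
Δλ₂ = 3.5654 pm

Final wavelength:
λ₂ = 39.4181 + 3.5654 = 42.9835 pm

Total shift: Δλ_total = 4.0181 + 3.5654 = 7.5835 pm

(Intermediate values are shown rounded; full precision is carried through to the final answer.)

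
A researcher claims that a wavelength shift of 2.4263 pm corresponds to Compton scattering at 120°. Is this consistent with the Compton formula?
No, inconsistent

Calculate the expected shift for θ = 120°:

Δλ_expected = λ_C(1 - cos(120°))
Δλ_expected = 2.4263 × (1 - cos(120°))
Δλ_expected = 2.4263 × 1.5000
Δλ_expected = 3.6395 pm

Given shift: 2.4263 pm
Expected shift: 3.6395 pm
Difference: 1.2132 pm

The values do not match. The given shift corresponds to θ ≈ 90.0°, not 120°.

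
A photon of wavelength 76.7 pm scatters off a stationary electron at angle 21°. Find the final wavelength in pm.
76.8612 pm

Using the Compton scattering formula:
λ' = λ + Δλ = λ + λ_C(1 - cos θ)

Given:
- Initial wavelength λ = 76.7 pm
- Scattering angle θ = 21°
- Compton wavelength λ_C ≈ 2.4263 pm

Calculate the shift:
Δλ = 2.4263 × (1 - cos(21°))
Δλ = 2.4263 × 0.0664
Δλ = 0.1612 pm

Final wavelength:
λ' = 76.7 + 0.1612 = 76.8612 pm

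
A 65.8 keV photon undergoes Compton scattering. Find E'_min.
52.3246 keV (at θ = 180°)

The scattered photon has minimum energy when its wavelength is maximum, i.e., when the Compton shift Δλ = λ_C(1 − cos θ) is maximum. This occurs at θ = 180° (backscattering), giving Δλ_max = 2λ_C = 4.8526 pm.

Initial wavelength: λ₀ = hc/E₀ = 18.8426 pm
Maximum final wavelength: λ'_max = λ₀ + 2λ_C = 18.8426 + 4.8526 = 23.6952 pm
Minimum final energy: E'_min = hc/λ'_max = 52.3246 keV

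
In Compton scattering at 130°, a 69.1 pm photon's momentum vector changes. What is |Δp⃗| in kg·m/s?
1.6909e-23 kg·m/s

Photon momentum magnitude is p = h/λ.

Initial momentum:
p₀ = h/λ = 6.6261e-34/6.9100e-11 = 9.5891e-24 kg·m/s

After scattering:
λ' = λ + Δλ = 69.1 + 3.9859 = 73.0859 pm
p' = h/λ' = 6.6261e-34/7.3086e-11 = 9.0661e-24 kg·m/s

Momentum is a vector; the scattered photon's direction makes angle θ = 130° with the incident direction. The magnitude of the vector change Δp⃗ = p⃗₀ − p⃗' is found from the law of cosines:
|Δp⃗|² = p₀² + p'² − 2p₀p'cos θ
|Δp⃗|² = (9.5891e-24)² + (9.0661e-24)² − 2·9.5891e-24·9.0661e-24·cos(130°)
|Δp⃗| = 1.6909e-23 kg·m/s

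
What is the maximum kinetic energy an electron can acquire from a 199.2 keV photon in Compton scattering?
87.2678 keV

Maximum energy transfer occurs at θ = 180° (backscattering).

Initial photon: E₀ = 199.2 keV → λ₀ = 6.2241 pm

Maximum Compton shift (at 180°):
Δλ_max = 2λ_C = 2 × 2.4263 = 4.8526 pm

Final wavelength:
λ' = 6.2241 + 4.8526 = 11.0767 pm

Minimum photon energy (maximum energy to electron):
E'_min = hc/λ' = 111.9322 keV

Maximum electron kinetic energy:
K_max = E₀ - E'_min = 199.2000 - 111.9322 = 87.2678 keV

(Intermediate values are shown rounded; full precision is carried through to the final answer.)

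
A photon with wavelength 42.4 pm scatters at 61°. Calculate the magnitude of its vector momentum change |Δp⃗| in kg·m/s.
1.5641e-23 kg·m/s

Photon momentum magnitude is p = h/λ.

Initial momentum:
p₀ = h/λ = 6.6261e-34/4.2400e-11 = 1.5628e-23 kg·m/s

After scattering:
λ' = λ + Δλ = 42.4 + 1.2500 = 43.6500 pm
p' = h/λ' = 6.6261e-34/4.3650e-11 = 1.5180e-23 kg·m/s

Momentum is a vector; the scattered photon's direction makes angle θ = 61° with the incident direction. The magnitude of the vector change Δp⃗ = p⃗₀ − p⃗' is found from the law of cosines:
|Δp⃗|² = p₀² + p'² − 2p₀p'cos θ
|Δp⃗|² = (1.5628e-23)² + (1.5180e-23)² − 2·1.5628e-23·1.5180e-23·cos(61°)
|Δp⃗| = 1.5641e-23 kg·m/s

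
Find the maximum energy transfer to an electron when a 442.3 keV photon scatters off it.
280.3517 keV

Maximum energy transfer occurs at θ = 180° (backscattering).

Initial photon: E₀ = 442.3 keV → λ₀ = 2.8032 pm

Maximum Compton shift (at 180°):
Δλ_max = 2λ_C = 2 × 2.4263 = 4.8526 pm

Final wavelength:
λ' = 2.8032 + 4.8526 = 7.6558 pm

Minimum photon energy (maximum energy to electron):
E'_min = hc/λ' = 161.9483 keV

Maximum electron kinetic energy:
K_max = E₀ - E'_min = 442.3000 - 161.9483 = 280.3517 keV

(Intermediate values are shown rounded; full precision is carried through to the final answer.)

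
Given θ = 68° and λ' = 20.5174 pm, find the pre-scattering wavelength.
19.0000 pm

From λ' = λ + Δλ, we have λ = λ' - Δλ

First calculate the Compton shift:
Δλ = λ_C(1 - cos θ)
Δλ = 2.4263 × (1 - cos(68°))
Δλ = 2.4263 × 0.6254
Δλ = 1.5174 pm

Initial wavelength:
λ = λ' - Δλ
λ = 20.5174 - 1.5174
λ = 19.0000 pm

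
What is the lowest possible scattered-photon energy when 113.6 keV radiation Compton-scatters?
78.6366 keV (at θ = 180°)

The scattered photon has minimum energy when its wavelength is maximum, i.e., when the Compton shift Δλ = λ_C(1 − cos θ) is maximum. This occurs at θ = 180° (backscattering), giving Δλ_max = 2λ_C = 4.8526 pm.

Initial wavelength: λ₀ = hc/E₀ = 10.9141 pm
Maximum final wavelength: λ'_max = λ₀ + 2λ_C = 10.9141 + 4.8526 = 15.7667 pm
Minimum final energy: E'_min = hc/λ'_max = 78.6366 keV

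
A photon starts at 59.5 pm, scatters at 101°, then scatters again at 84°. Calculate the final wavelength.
64.5620 pm

Apply Compton shift twice:

First scattering at θ₁ = 101°:
Δλ₁ = λ_C(1 - cos(101°))
Δλ₁ = 2.4263 × 1.1908
Δλ₁ = 2.8893 pm

After first scattering:
λ₁ = 59.5 + 2.8893 = 62.3893 pm

Second scattering at θ₂ = 84°:
Δλ₂ = λ_C(1 - cos(84°))
Δλ₂ = 2.4263 × 0.8955
Δλ₂ = 2.1727 pm

Final wavelength:
λ₂ = 62.3893 + 2.1727 = 64.5620 pm

Total shift: Δλ_total = 2.8893 + 2.1727 = 5.0620 pm

(Intermediate values are shown rounded; full precision is carried through to the final answer.)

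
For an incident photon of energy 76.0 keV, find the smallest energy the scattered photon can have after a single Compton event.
58.5761 keV (at θ = 180°)

The scattered photon has minimum energy when its wavelength is maximum, i.e., when the Compton shift Δλ = λ_C(1 − cos θ) is maximum. This occurs at θ = 180° (backscattering), giving Δλ_max = 2λ_C = 4.8526 pm.

Initial wavelength: λ₀ = hc/E₀ = 16.3137 pm
Maximum final wavelength: λ'_max = λ₀ + 2λ_C = 16.3137 + 4.8526 = 21.1663 pm
Minimum final energy: E'_min = hc/λ'_max = 58.5761 keV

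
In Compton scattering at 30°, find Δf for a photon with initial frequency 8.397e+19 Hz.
7.007e+18 Hz (decrease)

Convert frequency to wavelength (c = 299792458 m/s):
λ₀ = c/f₀ = 299792458/8.397e+19 = 3.5702329e-12 m = 3.5702 pm

Calculate Compton shift:
Δλ = λ_C(1 - cos(30°)) = 0.3251 pm

Final wavelength:
λ' = λ₀ + Δλ = 3.5702 + 0.3251 = 3.8953 pm

Final frequency:
f' = c/λ' = 299792458/3.8952969e-12 = 7.6962673e+19 Hz

Frequency shift (decrease):
Δf = f₀ - f' = 8.397e+19 - 7.6962673e+19 = 7.007e+18 Hz

(Intermediate values are shown rounded; full precision is carried through to the final answer.)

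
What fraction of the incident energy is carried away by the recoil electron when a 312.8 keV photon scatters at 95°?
0.3996 (or 39.96%)

Calculate initial and final photon energies:

Initial: E₀ = 312.8 keV → λ₀ = 3.9637 pm
Compton shift: Δλ = 2.6378 pm
Final wavelength: λ' = 6.6015 pm
Final energy: E' = 187.8131 keV

Fractional energy loss:
(E₀ - E')/E₀ = (312.8000 - 187.8131)/312.8000
= 124.9869/312.8000
= 0.3996
= 39.96%

(Intermediate values are shown rounded; full precision is carried through to the final answer.)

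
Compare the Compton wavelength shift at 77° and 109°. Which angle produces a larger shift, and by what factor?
109° produces the larger shift by a factor of 1.710

Calculate both shifts using Δλ = λ_C(1 - cos θ):

For θ₁ = 77°:
Δλ₁ = 2.4263 × (1 - cos(77°))
Δλ₁ = 2.4263 × 0.7750
Δλ₁ = 1.8805 pm

For θ₂ = 109°:
Δλ₂ = 2.4263 × (1 - cos(109°))
Δλ₂ = 2.4263 × 1.3256
Δλ₂ = 3.2162 pm

The 109° angle produces the larger shift.
Ratio: 3.2162/1.8805 = 1.710

(Intermediate values are shown rounded; full precision is carried through to the final answer.)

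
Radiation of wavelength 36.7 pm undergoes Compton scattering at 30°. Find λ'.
37.0251 pm

Using the Compton formula: λ' = λ + λ_C(1 − cos θ)

For θ = 30°, cos θ = √3/2 (exact) ≈ 0.8660, so:
1 − cos 30° = 1 − (√3/2) ≈ 0.1340

Δλ = λ_C × 0.1340 = 2.4263 × 0.1340 = 0.3251 pm

λ' = 36.7 + 0.3251 = 37.0251 pm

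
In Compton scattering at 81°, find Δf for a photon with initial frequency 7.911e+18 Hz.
4.054e+17 Hz (decrease)

Convert frequency to wavelength (c = 299792458 m/s):
λ₀ = c/f₀ = 299792458/7.911e+18 = 3.7895646e-11 m = 37.8956 pm

Calculate Compton shift:
Δλ = λ_C(1 - cos(81°)) = 2.0468 pm

Final wavelength:
λ' = λ₀ + Δλ = 37.8956 + 2.0468 = 39.9424 pm

Final frequency:
f' = c/λ' = 299792458/3.9942398e-11 = 7.5056199e+18 Hz

Frequency shift (decrease):
Δf = f₀ - f' = 7.911e+18 - 7.5056199e+18 = 4.054e+17 Hz

(Intermediate values are shown rounded; full precision is carried through to the final answer.)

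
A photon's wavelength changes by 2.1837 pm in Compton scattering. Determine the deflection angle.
84.26°

From the Compton formula Δλ = λ_C(1 - cos θ), we can solve for θ:

cos θ = 1 - Δλ/λ_C

Given:
- Δλ = 2.1837 pm
- λ_C = h/(m_e·c) ≈ 2.42631024 pm

cos θ = 1 - 2.1837/2.42631024
cos θ = 1 - 0.900009
cos θ = 0.099991

θ = arccos(0.099991)
θ = 84.26°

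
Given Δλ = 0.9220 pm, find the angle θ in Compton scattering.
51.68°

From the Compton formula Δλ = λ_C(1 - cos θ), we can solve for θ:

cos θ = 1 - Δλ/λ_C

Given:
- Δλ = 0.9220 pm
- λ_C = h/(m_e·c) ≈ 2.42631024 pm

cos θ = 1 - 0.9220/2.42631024
cos θ = 1 - 0.380001
cos θ = 0.619999

θ = arccos(0.619999)
θ = 51.68°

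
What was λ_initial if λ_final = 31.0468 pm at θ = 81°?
29.0000 pm

From λ' = λ + Δλ, we have λ = λ' - Δλ

First calculate the Compton shift:
Δλ = λ_C(1 - cos θ)
Δλ = 2.4263 × (1 - cos(81°))
Δλ = 2.4263 × 0.8436
Δλ = 2.0468 pm

Initial wavelength:
λ = λ' - Δλ
λ = 31.0468 - 2.0468
λ = 29.0000 pm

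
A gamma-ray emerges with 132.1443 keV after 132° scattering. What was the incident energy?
232.4999 keV

Convert final energy to wavelength (hc ≈ 1239.842 keV·pm):
λ' = hc/E' = 1239.842 / 132.1443 = 9.3825 pm

Calculate the Compton shift:
Δλ = λ_C(1 - cos(132°))
Δλ = 2.4263 × (1 - cos(132°))
Δλ = 4.0498 pm

Initial wavelength:
λ = λ' - Δλ = 9.3825 - 4.0498 = 5.3327 pm

Initial energy:
E = hc/λ = 1239.842 / 5.3327 = 232.4999 keV

(Intermediate values are shown rounded; full precision is carried through to the final answer.)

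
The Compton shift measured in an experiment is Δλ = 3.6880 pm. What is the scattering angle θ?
121.33°

From the Compton formula Δλ = λ_C(1 - cos θ), we can solve for θ:

cos θ = 1 - Δλ/λ_C

Given:
- Δλ = 3.6880 pm
- λ_C = h/(m_e·c) ≈ 2.42631024 pm

cos θ = 1 - 3.6880/2.42631024
cos θ = 1 - 1.520003
cos θ = -0.520003

θ = arccos(-0.520003)
θ = 121.33°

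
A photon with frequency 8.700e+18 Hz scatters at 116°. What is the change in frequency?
8.001e+17 Hz (decrease)

Convert frequency to wavelength (c = 299792458 m/s):
λ₀ = c/f₀ = 299792458/8.700e+18 = 3.4458903e-11 m = 34.4589 pm

Calculate Compton shift:
Δλ = λ_C(1 - cos(116°)) = 3.4899 pm

Final wavelength:
λ' = λ₀ + Δλ = 34.4589 + 3.4899 = 37.9488 pm

Final frequency:
f' = c/λ' = 299792458/3.7948838e-11 = 7.8999114e+18 Hz

Frequency shift (decrease):
Δf = f₀ - f' = 8.700e+18 - 7.8999114e+18 = 8.001e+17 Hz

(Intermediate values are shown rounded; full precision is carried through to the final answer.)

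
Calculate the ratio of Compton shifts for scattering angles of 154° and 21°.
154° produces the larger shift by a factor of 28.588

Calculate both shifts using Δλ = λ_C(1 - cos θ):

For θ₁ = 21°:
Δλ₁ = 2.4263 × (1 - cos(21°))
Δλ₁ = 2.4263 × 0.0664
Δλ₁ = 0.1612 pm

For θ₂ = 154°:
Δλ₂ = 2.4263 × (1 - cos(154°))
Δλ₂ = 2.4263 × 1.8988
Δλ₂ = 4.6071 pm

The 154° angle produces the larger shift.
Ratio: 4.6071/0.1612 = 28.588

(Intermediate values are shown rounded; full precision is carried through to the final answer.)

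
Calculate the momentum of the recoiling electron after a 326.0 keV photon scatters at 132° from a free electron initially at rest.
2.3905e-22 kg·m/s

The electron is initially at rest, so by conservation of momentum:
p⃗_e = p⃗₀ − p⃗'  (incident photon momentum minus scattered photon momentum)

Photon momentum magnitudes (p = h/λ = E/c):
λ₀ = hc/E₀ = 3.8032 pm → p₀ = h/λ₀ = 1.7422e-22 kg·m/s
Δλ = λ_C(1 − cos 132°) = 4.0498 pm
λ' = 7.8530 pm → p' = h/λ' = 8.4376e-23 kg·m/s

The scattered photon makes angle θ = 132° with the incident direction, so by the law of cosines:
|p⃗_e|² = p₀² + p'² − 2p₀p'cos θ
|p⃗_e|² = (1.7422e-22)² + (8.4376e-23)² − 2·1.7422e-22·8.4376e-23·cos(132°)
|p⃗_e| = 2.3905e-22 kg·m/s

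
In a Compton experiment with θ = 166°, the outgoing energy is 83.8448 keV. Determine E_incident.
123.9000 keV

Convert final energy to wavelength (hc ≈ 1239.842 keV·pm):
λ' = hc/E' = 1239.842 / 83.8448 = 14.7873 pm

Calculate the Compton shift:
Δλ = λ_C(1 - cos(166°))
Δλ = 2.4263 × (1 - cos(166°))
Δλ = 4.7805 pm

Initial wavelength:
λ = λ' - Δλ = 14.7873 - 4.7805 = 10.0068 pm

Initial energy:
E = hc/λ = 1239.842 / 10.0068 = 123.9000 keV

(Intermediate values are shown rounded; full precision is carried through to the final answer.)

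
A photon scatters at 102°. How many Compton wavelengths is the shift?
1.2079 λ_C

The Compton shift formula is:
Δλ = λ_C(1 - cos θ)

Dividing both sides by λ_C:
Δλ/λ_C = 1 - cos θ

For θ = 102°:
Δλ/λ_C = 1 - cos(102°)
Δλ/λ_C = 1 - -0.2079
Δλ/λ_C = 1.2079

This means the shift is 1.2079 × λ_C = 2.9308 pm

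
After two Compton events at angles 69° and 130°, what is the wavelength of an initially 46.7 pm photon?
52.2427 pm

Apply Compton shift twice:

First scattering at θ₁ = 69°:
Δλ₁ = λ_C(1 - cos(69°))
Δλ₁ = 2.4263 × 0.6416
Δλ₁ = 1.5568 pm

After first scattering:
λ₁ = 46.7 + 1.5568 = 48.2568 pm

Second scattering at θ₂ = 130°:
Δλ₂ = λ_C(1 - cos(130°))
Δλ₂ = 2.4263 × 1.6428
Δλ₂ = 3.9859 pm

Final wavelength:
λ₂ = 48.2568 + 3.9859 = 52.2427 pm

Total shift: Δλ_total = 1.5568 + 3.9859 = 5.5427 pm

(Intermediate values are shown rounded; full precision is carried through to the final answer.)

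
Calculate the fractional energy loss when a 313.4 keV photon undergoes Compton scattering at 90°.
0.3802 (or 38.02%)

Calculate initial and final photon energies:

Initial: E₀ = 313.4 keV → λ₀ = 3.9561 pm
Compton shift: Δλ = 2.4263 pm
Final wavelength: λ' = 6.3824 pm
Final energy: E' = 194.2592 keV

Fractional energy loss:
(E₀ - E')/E₀ = (313.4000 - 194.2592)/313.4000
= 119.1408/313.4000
= 0.3802
= 38.02%

(Intermediate values are shown rounded; full precision is carried through to the final answer.)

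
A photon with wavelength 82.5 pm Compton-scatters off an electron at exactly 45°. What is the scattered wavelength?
83.2106 pm

Using the Compton formula: λ' = λ + λ_C(1 − cos θ)

For θ = 45°, cos θ = √2/2 (exact) ≈ 0.7071, so:
1 − cos 45° = 1 − (√2/2) ≈ 0.2929

Δλ = λ_C × 0.2929 = 2.4263 × 0.2929 = 0.7106 pm

λ' = 82.5 + 0.7106 = 83.2106 pm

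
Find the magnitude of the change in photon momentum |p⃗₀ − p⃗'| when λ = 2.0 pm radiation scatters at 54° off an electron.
2.6930e-22 kg·m/s

Photon momentum magnitude is p = h/λ.

Initial momentum:
p₀ = h/λ = 6.6261e-34/2.0000e-12 = 3.3130e-22 kg·m/s

After scattering:
λ' = λ + Δλ = 2.0 + 1.0002 = 3.0002 pm
p' = h/λ' = 6.6261e-34/3.0002e-12 = 2.2086e-22 kg·m/s

Momentum is a vector; the scattered photon's direction makes angle θ = 54° with the incident direction. The magnitude of the vector change Δp⃗ = p⃗₀ − p⃗' is found from the law of cosines:
|Δp⃗|² = p₀² + p'² − 2p₀p'cos θ
|Δp⃗|² = (3.3130e-22)² + (2.2086e-22)² − 2·3.3130e-22·2.2086e-22·cos(54°)
|Δp⃗| = 2.6930e-22 kg·m/s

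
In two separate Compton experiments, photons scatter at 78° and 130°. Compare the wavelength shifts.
130° produces the larger shift by a factor of 2.074

Calculate both shifts using Δλ = λ_C(1 - cos θ):

For θ₁ = 78°:
Δλ₁ = 2.4263 × (1 - cos(78°))
Δλ₁ = 2.4263 × 0.7921
Δλ₁ = 1.9219 pm

For θ₂ = 130°:
Δλ₂ = 2.4263 × (1 - cos(130°))
Δλ₂ = 2.4263 × 1.6428
Δλ₂ = 3.9859 pm

The 130° angle produces the larger shift.
Ratio: 3.9859/1.9219 = 2.074

(Intermediate values are shown rounded; full precision is carried through to the final answer.)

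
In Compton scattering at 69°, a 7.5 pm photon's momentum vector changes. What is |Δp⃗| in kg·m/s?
9.2332e-23 kg·m/s

Photon momentum magnitude is p = h/λ.

Initial momentum:
p₀ = h/λ = 6.6261e-34/7.5000e-12 = 8.8348e-23 kg·m/s

After scattering:
λ' = λ + Δλ = 7.5 + 1.5568 = 9.0568 pm
p' = h/λ' = 6.6261e-34/9.0568e-12 = 7.3161e-23 kg·m/s

Momentum is a vector; the scattered photon's direction makes angle θ = 69° with the incident direction. The magnitude of the vector change Δp⃗ = p⃗₀ − p⃗' is found from the law of cosines:
|Δp⃗|² = p₀² + p'² − 2p₀p'cos θ
|Δp⃗|² = (8.8348e-23)² + (7.3161e-23)² − 2·8.8348e-23·7.3161e-23·cos(69°)
|Δp⃗| = 9.2332e-23 kg·m/s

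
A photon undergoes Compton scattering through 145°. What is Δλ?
4.4138 pm

Using the Compton scattering formula:
Δλ = λ_C(1 - cos θ)

where λ_C = h/(m_e·c) ≈ 2.4263 pm is the Compton wavelength of an electron.

For θ = 145°:
cos(145°) = -0.8192
1 - cos(145°) = 1.8192

Δλ = 2.4263 × 1.8192
Δλ = 4.4138 pm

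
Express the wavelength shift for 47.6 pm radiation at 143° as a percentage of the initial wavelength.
9.1682%

Calculate the Compton shift:
Δλ = λ_C(1 - cos(143°))
Δλ = 2.4263 × (1 - cos(143°))
Δλ = 2.4263 × 1.7986
Δλ = 4.3640 pm

Percentage change:
(Δλ/λ₀) × 100 = (4.3640/47.6) × 100
= 9.1682%

(Intermediate values are shown rounded; full precision is carried through to the final answer.)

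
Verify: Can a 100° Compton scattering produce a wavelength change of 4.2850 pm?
No, inconsistent

Calculate the expected shift for θ = 100°:

Δλ_expected = λ_C(1 - cos(100°))
Δλ_expected = 2.4263 × (1 - cos(100°))
Δλ_expected = 2.4263 × 1.1736
Δλ_expected = 2.8476 pm

Given shift: 4.2850 pm
Expected shift: 2.8476 pm
Difference: 1.4373 pm

The values do not match. The given shift corresponds to θ ≈ 140.0°, not 100°.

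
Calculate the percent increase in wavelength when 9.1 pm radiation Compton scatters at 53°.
10.6167%

Calculate the Compton shift:
Δλ = λ_C(1 - cos(53°))
Δλ = 2.4263 × (1 - cos(53°))
Δλ = 2.4263 × 0.3982
Δλ = 0.9661 pm

Percentage change:
(Δλ/λ₀) × 100 = (0.9661/9.1) × 100
= 10.6167%

(Intermediate values are shown rounded; full precision is carried through to the final answer.)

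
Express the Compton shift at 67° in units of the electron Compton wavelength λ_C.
0.6093 λ_C

The Compton shift formula is:
Δλ = λ_C(1 - cos θ)

Dividing both sides by λ_C:
Δλ/λ_C = 1 - cos θ

For θ = 67°:
Δλ/λ_C = 1 - cos(67°)
Δλ/λ_C = 1 - 0.3907
Δλ/λ_C = 0.6093

This means the shift is 0.6093 × λ_C = 1.4783 pm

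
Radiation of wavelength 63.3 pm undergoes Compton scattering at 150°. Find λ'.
67.8276 pm

Using the Compton formula: λ' = λ + λ_C(1 − cos θ)

For θ = 150°, cos θ = -√3/2 (exact) ≈ -0.8660, so:
1 − cos 150° = 1 − (-√3/2) ≈ 1.8660

Δλ = λ_C × 1.8660 = 2.4263 × 1.8660 = 4.5276 pm

λ' = 63.3 + 4.5276 = 67.8276 pm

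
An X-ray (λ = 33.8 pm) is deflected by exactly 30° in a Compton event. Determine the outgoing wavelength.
34.1251 pm

Using the Compton formula: λ' = λ + λ_C(1 − cos θ)

For θ = 30°, cos θ = √3/2 (exact) ≈ 0.8660, so:
1 − cos 30° = 1 − (√3/2) ≈ 0.1340

Δλ = λ_C × 0.1340 = 2.4263 × 0.1340 = 0.3251 pm

λ' = 33.8 + 0.3251 = 34.1251 pm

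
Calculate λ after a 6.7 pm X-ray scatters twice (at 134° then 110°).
14.0679 pm

Apply Compton shift twice:

First scattering at θ₁ = 134°:
Δλ₁ = λ_C(1 - cos(134°))
Δλ₁ = 2.4263 × 1.6947
Δλ₁ = 4.1118 pm

After first scattering:
λ₁ = 6.7 + 4.1118 = 10.8118 pm

Second scattering at θ₂ = 110°:
Δλ₂ = λ_C(1 - cos(110°))
Δλ₂ = 2.4263 × 1.3420
Δλ₂ = 3.2562 pm

Final wavelength:
λ₂ = 10.8118 + 3.2562 = 14.0679 pm

Total shift: Δλ_total = 4.1118 + 3.2562 = 7.3679 pm

(Intermediate values are shown rounded; full precision is carried through to the final answer.)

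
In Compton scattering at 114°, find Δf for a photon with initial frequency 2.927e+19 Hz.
7.316e+18 Hz (decrease)

Convert frequency to wavelength (c = 299792458 m/s):
λ₀ = c/f₀ = 299792458/2.927e+19 = 1.0242312e-11 m = 10.2423 pm

Calculate Compton shift:
Δλ = λ_C(1 - cos(114°)) = 3.4132 pm

Final wavelength:
λ' = λ₀ + Δλ = 10.2423 + 3.4132 = 13.6555 pm

Final frequency:
f' = c/λ' = 299792458/1.3655491e-11 = 2.1953986e+19 Hz

Frequency shift (decrease):
Δf = f₀ - f' = 2.927e+19 - 2.1953986e+19 = 7.316e+18 Hz

(Intermediate values are shown rounded; full precision is carried through to the final answer.)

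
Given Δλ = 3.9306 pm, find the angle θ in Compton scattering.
128.32°

From the Compton formula Δλ = λ_C(1 - cos θ), we can solve for θ:

cos θ = 1 - Δλ/λ_C

Given:
- Δλ = 3.9306 pm
- λ_C = h/(m_e·c) ≈ 2.42631024 pm

cos θ = 1 - 3.9306/2.42631024
cos θ = 1 - 1.619991
cos θ = -0.619991

θ = arccos(-0.619991)
θ = 128.32°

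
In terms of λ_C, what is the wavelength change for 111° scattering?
1.3584 λ_C

The Compton shift formula is:
Δλ = λ_C(1 - cos θ)

Dividing both sides by λ_C:
Δλ/λ_C = 1 - cos θ

For θ = 111°:
Δλ/λ_C = 1 - cos(111°)
Δλ/λ_C = 1 - -0.3584
Δλ/λ_C = 1.3584

This means the shift is 1.3584 × λ_C = 3.2958 pm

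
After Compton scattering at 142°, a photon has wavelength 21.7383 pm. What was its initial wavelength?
17.4000 pm

From λ' = λ + Δλ, we have λ = λ' - Δλ

First calculate the Compton shift:
Δλ = λ_C(1 - cos θ)
Δλ = 2.4263 × (1 - cos(142°))
Δλ = 2.4263 × 1.7880
Δλ = 4.3383 pm

Initial wavelength:
λ = λ' - Δλ
λ = 21.7383 - 4.3383
λ = 17.4000 pm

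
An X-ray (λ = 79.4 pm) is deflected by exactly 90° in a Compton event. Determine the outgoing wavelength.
81.8263 pm

Using the Compton formula: λ' = λ + λ_C(1 − cos θ)

For θ = 90°, cos θ = 0 (exact) = 0.0000, so:
1 − cos 90° = 1 − (0) = 1.0000

Δλ = λ_C × 1.0000 = 2.4263 × 1.0000 = 2.4263 pm

λ' = 79.4 + 2.4263 = 81.8263 pm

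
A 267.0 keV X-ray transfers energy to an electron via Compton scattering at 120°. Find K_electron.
117.3161 keV

By energy conservation: K_e = E_initial - E_final

First find the scattered photon energy:
Initial wavelength: λ = hc/E = 4.6436 pm
Compton shift: Δλ = λ_C(1 - cos(120°)) = 3.6395 pm
Final wavelength: λ' = 4.6436 + 3.6395 = 8.2831 pm
Final photon energy: E' = hc/λ' = 149.6839 keV

Electron kinetic energy:
K_e = E - E' = 267.0000 - 149.6839 = 117.3161 keV

(Intermediate values are shown rounded; full precision is carried through to the final answer.)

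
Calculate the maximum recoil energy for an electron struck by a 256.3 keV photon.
128.3504 keV

Maximum energy transfer occurs at θ = 180° (backscattering).

Initial photon: E₀ = 256.3 keV → λ₀ = 4.8375 pm

Maximum Compton shift (at 180°):
Δλ_max = 2λ_C = 2 × 2.4263 = 4.8526 pm

Final wavelength:
λ' = 4.8375 + 4.8526 = 9.6901 pm

Minimum photon energy (maximum energy to electron):
E'_min = hc/λ' = 127.9496 keV

Maximum electron kinetic energy:
K_max = E₀ - E'_min = 256.3000 - 127.9496 = 128.3504 keV

(Intermediate values are shown rounded; full precision is carried through to the final answer.)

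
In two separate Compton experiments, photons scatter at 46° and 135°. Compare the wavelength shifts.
135° produces the larger shift by a factor of 5.591

Calculate both shifts using Δλ = λ_C(1 - cos θ):

For θ₁ = 46°:
Δλ₁ = 2.4263 × (1 - cos(46°))
Δλ₁ = 2.4263 × 0.3053
Δλ₁ = 0.7409 pm

For θ₂ = 135°:
Δλ₂ = 2.4263 × (1 - cos(135°))
Δλ₂ = 2.4263 × 1.7071
Δλ₂ = 4.1420 pm

The 135° angle produces the larger shift.
Ratio: 4.1420/0.7409 = 5.591

(Intermediate values are shown rounded; full precision is carried through to the final answer.)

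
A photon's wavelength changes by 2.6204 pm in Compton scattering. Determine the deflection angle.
94.59°

From the Compton formula Δλ = λ_C(1 - cos θ), we can solve for θ:

cos θ = 1 - Δλ/λ_C

Given:
- Δλ = 2.6204 pm
- λ_C = h/(m_e·c) ≈ 2.42631024 pm

cos θ = 1 - 2.6204/2.42631024
cos θ = 1 - 1.079994
cos θ = -0.079994

θ = arccos(-0.079994)
θ = 94.59°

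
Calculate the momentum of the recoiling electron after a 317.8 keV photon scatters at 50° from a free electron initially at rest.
1.3347e-22 kg·m/s

The electron is initially at rest, so by conservation of momentum:
p⃗_e = p⃗₀ − p⃗'  (incident photon momentum minus scattered photon momentum)

Photon momentum magnitudes (p = h/λ = E/c):
λ₀ = hc/E₀ = 3.9013 pm → p₀ = h/λ₀ = 1.6984e-22 kg·m/s
Δλ = λ_C(1 − cos 50°) = 0.8667 pm
λ' = 4.7680 pm → p' = h/λ' = 1.3897e-22 kg·m/s

The scattered photon makes angle θ = 50° with the incident direction, so by the law of cosines:
|p⃗_e|² = p₀² + p'² − 2p₀p'cos θ
|p⃗_e|² = (1.6984e-22)² + (1.3897e-22)² − 2·1.6984e-22·1.3897e-22·cos(50°)
|p⃗_e| = 1.3347e-22 kg·m/s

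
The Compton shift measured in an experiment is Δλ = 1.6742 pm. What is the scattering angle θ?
71.94°

From the Compton formula Δλ = λ_C(1 - cos θ), we can solve for θ:

cos θ = 1 - Δλ/λ_C

Given:
- Δλ = 1.6742 pm
- λ_C = h/(m_e·c) ≈ 2.42631024 pm

cos θ = 1 - 1.6742/2.42631024
cos θ = 1 - 0.690019
cos θ = 0.309981

θ = arccos(0.309981)
θ = 71.94°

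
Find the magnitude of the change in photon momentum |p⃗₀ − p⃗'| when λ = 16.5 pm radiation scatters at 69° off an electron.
4.3624e-23 kg·m/s

Photon momentum magnitude is p = h/λ.

Initial momentum:
p₀ = h/λ = 6.6261e-34/1.6500e-11 = 4.0158e-23 kg·m/s

After scattering:
λ' = λ + Δλ = 16.5 + 1.5568 = 18.0568 pm
p' = h/λ' = 6.6261e-34/1.8057e-11 = 3.6696e-23 kg·m/s

Momentum is a vector; the scattered photon's direction makes angle θ = 69° with the incident direction. The magnitude of the vector change Δp⃗ = p⃗₀ − p⃗' is found from the law of cosines:
|Δp⃗|² = p₀² + p'² − 2p₀p'cos θ
|Δp⃗|² = (4.0158e-23)² + (3.6696e-23)² − 2·4.0158e-23·3.6696e-23·cos(69°)
|Δp⃗| = 4.3624e-23 kg·m/s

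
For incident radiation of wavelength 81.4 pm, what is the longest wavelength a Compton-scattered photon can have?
86.2526 pm (at θ = 180°)

The Compton shift is Δλ = λ_C(1 − cos θ).

Since cos θ ranges from −1 to 1, the factor (1 − cos θ) ranges from 0 to 2; the maximum shift occurs at θ = 180° (backscattering):
Δλ_max = 2λ_C = 2 × 2.4263 pm = 4.8526 pm

Maximum scattered wavelength:
λ'_max = λ₀ + Δλ_max = 81.4 + 4.8526 = 86.2526 pm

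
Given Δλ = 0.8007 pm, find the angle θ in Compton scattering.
47.93°

From the Compton formula Δλ = λ_C(1 - cos θ), we can solve for θ:

cos θ = 1 - Δλ/λ_C

Given:
- Δλ = 0.8007 pm
- λ_C = h/(m_e·c) ≈ 2.42631024 pm

cos θ = 1 - 0.8007/2.42631024
cos θ = 1 - 0.330007
cos θ = 0.669993

θ = arccos(0.669993)
θ = 47.93°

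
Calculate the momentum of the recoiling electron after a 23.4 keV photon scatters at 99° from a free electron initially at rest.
1.8545e-23 kg·m/s

The electron is initially at rest, so by conservation of momentum:
p⃗_e = p⃗₀ − p⃗'  (incident photon momentum minus scattered photon momentum)

Photon momentum magnitudes (p = h/λ = E/c):
λ₀ = hc/E₀ = 52.9847 pm → p₀ = h/λ₀ = 1.2506e-23 kg·m/s
Δλ = λ_C(1 − cos 99°) = 2.8059 pm
λ' = 55.7906 pm → p' = h/λ' = 1.1877e-23 kg·m/s

The scattered photon makes angle θ = 99° with the incident direction, so by the law of cosines:
|p⃗_e|² = p₀² + p'² − 2p₀p'cos θ
|p⃗_e|² = (1.2506e-23)² + (1.1877e-23)² − 2·1.2506e-23·1.1877e-23·cos(99°)
|p⃗_e| = 1.8545e-23 kg·m/s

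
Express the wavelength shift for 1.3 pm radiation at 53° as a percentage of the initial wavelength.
74.3169%

Calculate the Compton shift:
Δλ = λ_C(1 - cos(53°))
Δλ = 2.4263 × (1 - cos(53°))
Δλ = 2.4263 × 0.3982
Δλ = 0.9661 pm

Percentage change:
(Δλ/λ₀) × 100 = (0.9661/1.3) × 100
= 74.3169%

(Intermediate values are shown rounded; full precision is carried through to the final answer.)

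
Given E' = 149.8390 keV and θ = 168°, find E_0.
356.7999 keV

Convert final energy to wavelength (hc ≈ 1239.842 keV·pm):
λ' = hc/E' = 1239.842 / 149.8390 = 8.2745 pm

Calculate the Compton shift:
Δλ = λ_C(1 - cos(168°))
Δλ = 2.4263 × (1 - cos(168°))
Δλ = 4.7996 pm

Initial wavelength:
λ = λ' - Δλ = 8.2745 - 4.7996 = 3.4749 pm

Initial energy:
E = hc/λ = 1239.842 / 3.4749 = 356.7999 keV

(Intermediate values are shown rounded; full precision is carried through to the final answer.)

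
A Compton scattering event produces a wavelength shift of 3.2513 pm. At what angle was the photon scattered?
109.88°

From the Compton formula Δλ = λ_C(1 - cos θ), we can solve for θ:

cos θ = 1 - Δλ/λ_C

Given:
- Δλ = 3.2513 pm
- λ_C = h/(m_e·c) ≈ 2.42631024 pm

cos θ = 1 - 3.2513/2.42631024
cos θ = 1 - 1.340018
cos θ = -0.340018

θ = arccos(-0.340018)
θ = 109.88°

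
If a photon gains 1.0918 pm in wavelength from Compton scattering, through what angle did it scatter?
56.63°

From the Compton formula Δλ = λ_C(1 - cos θ), we can solve for θ:

cos θ = 1 - Δλ/λ_C

Given:
- Δλ = 1.0918 pm
- λ_C = h/(m_e·c) ≈ 2.42631024 pm

cos θ = 1 - 1.0918/2.42631024
cos θ = 1 - 0.449984
cos θ = 0.550016

θ = arccos(0.550016)
θ = 56.63°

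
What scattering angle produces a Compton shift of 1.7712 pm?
74.34°

From the Compton formula Δλ = λ_C(1 - cos θ), we can solve for θ:

cos θ = 1 - Δλ/λ_C

Given:
- Δλ = 1.7712 pm
- λ_C = h/(m_e·c) ≈ 2.42631024 pm

cos θ = 1 - 1.7712/2.42631024
cos θ = 1 - 0.729997
cos θ = 0.270003

θ = arccos(0.270003)
θ = 74.34°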